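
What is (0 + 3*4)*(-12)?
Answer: -144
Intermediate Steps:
(0 + 3*4)*(-12) = (0 + 12)*(-12) = 12*(-12) = -144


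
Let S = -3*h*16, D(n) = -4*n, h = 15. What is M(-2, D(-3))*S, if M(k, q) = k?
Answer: 1440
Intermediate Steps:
S = -720 (S = -3*15*16 = -45*16 = -720)
M(-2, D(-3))*S = -2*(-720) = 1440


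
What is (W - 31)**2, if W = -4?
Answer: 1225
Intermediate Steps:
(W - 31)**2 = (-4 - 31)**2 = (-35)**2 = 1225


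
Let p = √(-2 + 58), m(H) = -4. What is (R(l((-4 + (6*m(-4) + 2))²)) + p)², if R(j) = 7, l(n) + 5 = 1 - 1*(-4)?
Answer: 105 + 28*√14 ≈ 209.77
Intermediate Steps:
l(n) = 0 (l(n) = -5 + (1 - 1*(-4)) = -5 + (1 + 4) = -5 + 5 = 0)
p = 2*√14 (p = √56 = 2*√14 ≈ 7.4833)
(R(l((-4 + (6*m(-4) + 2))²)) + p)² = (7 + 2*√14)²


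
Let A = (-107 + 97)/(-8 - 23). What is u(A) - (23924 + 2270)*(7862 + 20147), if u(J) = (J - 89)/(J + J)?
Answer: -14673357669/20 ≈ -7.3367e+8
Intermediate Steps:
A = 10/31 (A = -10/(-31) = -10*(-1/31) = 10/31 ≈ 0.32258)
u(J) = (-89 + J)/(2*J) (u(J) = (-89 + J)/((2*J)) = (-89 + J)*(1/(2*J)) = (-89 + J)/(2*J))
u(A) - (23924 + 2270)*(7862 + 20147) = (-89 + 10/31)/(2*(10/31)) - (23924 + 2270)*(7862 + 20147) = (1/2)*(31/10)*(-2749/31) - 26194*28009 = -2749/20 - 1*733667746 = -2749/20 - 733667746 = -14673357669/20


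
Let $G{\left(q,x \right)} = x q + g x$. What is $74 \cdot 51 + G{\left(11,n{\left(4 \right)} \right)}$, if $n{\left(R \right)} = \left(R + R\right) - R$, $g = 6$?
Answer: $3842$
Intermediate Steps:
$n{\left(R \right)} = R$ ($n{\left(R \right)} = 2 R - R = R$)
$G{\left(q,x \right)} = 6 x + q x$ ($G{\left(q,x \right)} = x q + 6 x = q x + 6 x = 6 x + q x$)
$74 \cdot 51 + G{\left(11,n{\left(4 \right)} \right)} = 74 \cdot 51 + 4 \left(6 + 11\right) = 3774 + 4 \cdot 17 = 3774 + 68 = 3842$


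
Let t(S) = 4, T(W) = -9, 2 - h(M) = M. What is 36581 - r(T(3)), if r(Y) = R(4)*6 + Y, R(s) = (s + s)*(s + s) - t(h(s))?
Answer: 36230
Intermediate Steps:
h(M) = 2 - M
R(s) = -4 + 4*s² (R(s) = (s + s)*(s + s) - 1*4 = (2*s)*(2*s) - 4 = 4*s² - 4 = -4 + 4*s²)
r(Y) = 360 + Y (r(Y) = (-4 + 4*4²)*6 + Y = (-4 + 4*16)*6 + Y = (-4 + 64)*6 + Y = 60*6 + Y = 360 + Y)
36581 - r(T(3)) = 36581 - (360 - 9) = 36581 - 1*351 = 36581 - 351 = 36230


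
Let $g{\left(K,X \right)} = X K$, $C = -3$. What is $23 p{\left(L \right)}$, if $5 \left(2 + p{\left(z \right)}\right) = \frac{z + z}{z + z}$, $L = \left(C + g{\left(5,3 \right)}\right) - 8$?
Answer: $- \frac{207}{5} \approx -41.4$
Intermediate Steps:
$g{\left(K,X \right)} = K X$
$L = 4$ ($L = \left(-3 + 5 \cdot 3\right) - 8 = \left(-3 + 15\right) - 8 = 12 - 8 = 4$)
$p{\left(z \right)} = - \frac{9}{5}$ ($p{\left(z \right)} = -2 + \frac{\left(z + z\right) \frac{1}{z + z}}{5} = -2 + \frac{2 z \frac{1}{2 z}}{5} = -2 + \frac{1}{5} \cdot 1 = -2 + \frac{1}{5} = - \frac{9}{5}$)
$23 p{\left(L \right)} = 23 \left(- \frac{9}{5}\right) = - \frac{207}{5}$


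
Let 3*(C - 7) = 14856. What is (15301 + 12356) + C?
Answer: 32616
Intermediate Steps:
C = 4959 (C = 7 + (1/3)*14856 = 7 + 4952 = 4959)
(15301 + 12356) + C = (15301 + 12356) + 4959 = 27657 + 4959 = 32616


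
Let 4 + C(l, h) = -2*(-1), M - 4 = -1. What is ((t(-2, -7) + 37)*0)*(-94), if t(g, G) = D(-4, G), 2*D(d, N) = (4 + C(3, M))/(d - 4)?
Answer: 0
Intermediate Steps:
M = 3 (M = 4 - 1 = 3)
C(l, h) = -2 (C(l, h) = -4 - 2*(-1) = -4 + 2 = -2)
D(d, N) = 1/(-4 + d) (D(d, N) = ((4 - 2)/(d - 4))/2 = (2/(-4 + d))/2 = 1/(-4 + d))
t(g, G) = -⅛ (t(g, G) = 1/(-4 - 4) = 1/(-8) = -⅛)
((t(-2, -7) + 37)*0)*(-94) = ((-⅛ + 37)*0)*(-94) = ((295/8)*0)*(-94) = 0*(-94) = 0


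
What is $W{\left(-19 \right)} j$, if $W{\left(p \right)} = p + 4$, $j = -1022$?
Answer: $15330$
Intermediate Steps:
$W{\left(p \right)} = 4 + p$
$W{\left(-19 \right)} j = \left(4 - 19\right) \left(-1022\right) = \left(-15\right) \left(-1022\right) = 15330$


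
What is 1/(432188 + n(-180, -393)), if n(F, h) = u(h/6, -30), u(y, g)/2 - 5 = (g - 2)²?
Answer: 1/434246 ≈ 2.3028e-6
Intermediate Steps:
u(y, g) = 10 + 2*(-2 + g)² (u(y, g) = 10 + 2*(g - 2)² = 10 + 2*(-2 + g)²)
n(F, h) = 2058 (n(F, h) = 10 + 2*(-2 - 30)² = 10 + 2*(-32)² = 10 + 2*1024 = 10 + 2048 = 2058)
1/(432188 + n(-180, -393)) = 1/(432188 + 2058) = 1/434246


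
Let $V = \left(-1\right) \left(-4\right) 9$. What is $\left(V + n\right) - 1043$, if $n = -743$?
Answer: $-1750$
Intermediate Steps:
$V = 36$ ($V = 4 \cdot 9 = 36$)
$\left(V + n\right) - 1043 = \left(36 - 743\right) - 1043 = -707 - 1043 = -1750$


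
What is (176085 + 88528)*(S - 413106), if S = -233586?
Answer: -171123110196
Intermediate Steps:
(176085 + 88528)*(S - 413106) = (176085 + 88528)*(-233586 - 413106) = 264613*(-646692) = -171123110196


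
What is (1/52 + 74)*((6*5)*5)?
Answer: 288675/26 ≈ 11103.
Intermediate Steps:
(1/52 + 74)*((6*5)*5) = (1/52 + 74)*(30*5) = (3849/52)*150 = 288675/26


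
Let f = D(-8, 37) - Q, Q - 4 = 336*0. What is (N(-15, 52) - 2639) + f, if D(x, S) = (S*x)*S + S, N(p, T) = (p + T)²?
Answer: -12189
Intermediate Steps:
N(p, T) = (T + p)²
D(x, S) = S + x*S² (D(x, S) = x*S² + S = S + x*S²)
Q = 4 (Q = 4 + 336*0 = 4 + 0 = 4)
f = -10919 (f = 37*(1 + 37*(-8)) - 1*4 = 37*(1 - 296) - 4 = 37*(-295) - 4 = -10915 - 4 = -10919)
(N(-15, 52) - 2639) + f = ((52 - 15)² - 2639) - 10919 = (37² - 2639) - 10919 = (1369 - 2639) - 10919 = -1270 - 10919 = -12189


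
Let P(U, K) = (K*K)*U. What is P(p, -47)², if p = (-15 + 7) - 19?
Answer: 3557287449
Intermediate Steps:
p = -27 (p = -8 - 19 = -27)
P(U, K) = U*K² (P(U, K) = K²*U = U*K²)
P(p, -47)² = (-27*(-47)²)² = (-27*2209)² = (-59643)² = 3557287449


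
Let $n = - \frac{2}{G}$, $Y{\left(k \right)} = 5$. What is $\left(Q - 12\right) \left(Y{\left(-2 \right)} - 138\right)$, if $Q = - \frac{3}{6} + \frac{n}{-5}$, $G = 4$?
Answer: $\frac{8246}{5} \approx 1649.2$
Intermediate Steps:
$n = - \frac{1}{2}$ ($n = - \frac{2}{4} = \left(-2\right) \frac{1}{4} = - \frac{1}{2} \approx -0.5$)
$Q = - \frac{2}{5}$ ($Q = - \frac{3}{6} - \frac{1}{2 \left(-5\right)} = \left(-3\right) \frac{1}{6} - - \frac{1}{10} = - \frac{1}{2} + \frac{1}{10} = - \frac{2}{5} \approx -0.4$)
$\left(Q - 12\right) \left(Y{\left(-2 \right)} - 138\right) = \left(- \frac{2}{5} - 12\right) \left(5 - 138\right) = \left(- \frac{2}{5} - 12\right) \left(-133\right) = \left(- \frac{62}{5}\right) \left(-133\right) = \frac{8246}{5}$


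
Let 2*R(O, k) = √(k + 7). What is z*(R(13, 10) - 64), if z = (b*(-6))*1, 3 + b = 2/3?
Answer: -896 + 7*√17 ≈ -867.14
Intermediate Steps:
R(O, k) = √(7 + k)/2 (R(O, k) = √(k + 7)/2 = √(7 + k)/2)
b = -7/3 (b = -3 + 2/3 = -3 + 2*(⅓) = -3 + ⅔ = -7/3 ≈ -2.3333)
z = 14 (z = -7/3*(-6)*1 = 14*1 = 14)
z*(R(13, 10) - 64) = 14*(√(7 + 10)/2 - 64) = 14*(√17/2 - 64) = 14*(-64 + √17/2) = -896 + 7*√17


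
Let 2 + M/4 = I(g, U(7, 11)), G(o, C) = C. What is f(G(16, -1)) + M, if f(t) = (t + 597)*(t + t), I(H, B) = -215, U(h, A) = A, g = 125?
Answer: -2060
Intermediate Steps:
M = -868 (M = -8 + 4*(-215) = -8 - 860 = -868)
f(t) = 2*t*(597 + t) (f(t) = (597 + t)*(2*t) = 2*t*(597 + t))
f(G(16, -1)) + M = 2*(-1)*(597 - 1) - 868 = 2*(-1)*596 - 868 = -1192 - 868 = -2060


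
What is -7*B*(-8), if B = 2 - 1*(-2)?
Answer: 224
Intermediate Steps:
B = 4 (B = 2 + 2 = 4)
-7*B*(-8) = -7*4*(-8) = -28*(-8) = 224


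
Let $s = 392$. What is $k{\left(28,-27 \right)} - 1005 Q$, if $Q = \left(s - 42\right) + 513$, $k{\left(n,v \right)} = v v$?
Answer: $-866586$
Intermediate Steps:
$k{\left(n,v \right)} = v^{2}$
$Q = 863$ ($Q = \left(392 - 42\right) + 513 = 350 + 513 = 863$)
$k{\left(28,-27 \right)} - 1005 Q = \left(-27\right)^{2} - 867315 = 729 - 867315 = -866586$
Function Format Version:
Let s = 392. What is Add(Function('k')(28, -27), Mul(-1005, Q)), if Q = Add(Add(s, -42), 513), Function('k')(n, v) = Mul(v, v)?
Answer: -866586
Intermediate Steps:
Function('k')(n, v) = Pow(v, 2)
Q = 863 (Q = Add(Add(392, -42), 513) = Add(350, 513) = 863)
Add(Function('k')(28, -27), Mul(-1005, Q)) = Add(Pow(-27, 2), Mul(-1005, 863)) = Add(729, -867315) = -866586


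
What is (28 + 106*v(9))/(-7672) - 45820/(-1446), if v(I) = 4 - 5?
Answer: 87910957/2773428 ≈ 31.698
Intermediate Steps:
v(I) = -1
(28 + 106*v(9))/(-7672) - 45820/(-1446) = (28 + 106*(-1))/(-7672) - 45820/(-1446) = (28 - 106)*(-1/7672) - 45820*(-1/1446) = -78*(-1/7672) + 22910/723 = 39/3836 + 22910/723 = 87910957/2773428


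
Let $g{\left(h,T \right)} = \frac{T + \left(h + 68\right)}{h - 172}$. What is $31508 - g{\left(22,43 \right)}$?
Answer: $\frac{4726333}{150} \approx 31509.0$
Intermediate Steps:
$g{\left(h,T \right)} = \frac{68 + T + h}{-172 + h}$ ($g{\left(h,T \right)} = \frac{T + \left(68 + h\right)}{-172 + h} = \frac{68 + T + h}{-172 + h}$)
$31508 - g{\left(22,43 \right)} = 31508 - \frac{68 + 43 + 22}{-172 + 22} = 31508 - \frac{1}{-150} \cdot 133 = 31508 - \left(- \frac{1}{150}\right) 133 = 31508 - - \frac{133}{150} = 31508 + \frac{133}{150} = \frac{4726333}{150}$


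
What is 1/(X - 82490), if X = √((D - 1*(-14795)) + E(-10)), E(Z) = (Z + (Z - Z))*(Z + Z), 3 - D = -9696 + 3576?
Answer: -41245/3402289491 - √21118/6804578982 ≈ -1.2144e-5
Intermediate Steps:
D = 6123 (D = 3 - (-9696 + 3576) = 3 - 1*(-6120) = 3 + 6120 = 6123)
E(Z) = 2*Z² (E(Z) = (Z + 0)*(2*Z) = Z*(2*Z) = 2*Z²)
X = √21118 (X = √((6123 - 1*(-14795)) + 2*(-10)²) = √((6123 + 14795) + 2*100) = √(20918 + 200) = √21118 ≈ 145.32)
1/(X - 82490) = 1/(√21118 - 82490) = 1/(-82490 + √21118)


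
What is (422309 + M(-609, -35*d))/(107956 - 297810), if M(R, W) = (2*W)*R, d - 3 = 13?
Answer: -1104389/189854 ≈ -5.8170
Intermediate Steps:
d = 16 (d = 3 + 13 = 16)
M(R, W) = 2*R*W
(422309 + M(-609, -35*d))/(107956 - 297810) = (422309 + 2*(-609)*(-35*16))/(107956 - 297810) = (422309 + 2*(-609)*(-560))/(-189854) = (422309 + 682080)*(-1/189854) = 1104389*(-1/189854) = -1104389/189854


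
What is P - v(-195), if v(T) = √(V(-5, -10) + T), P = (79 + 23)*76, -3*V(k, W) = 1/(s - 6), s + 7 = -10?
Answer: 7752 - 31*I*√966/69 ≈ 7752.0 - 13.964*I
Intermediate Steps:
s = -17 (s = -7 - 10 = -17)
V(k, W) = 1/69 (V(k, W) = -1/(3*(-17 - 6)) = -⅓/(-23) = -⅓*(-1/23) = 1/69)
P = 7752 (P = 102*76 = 7752)
v(T) = √(1/69 + T)
P - v(-195) = 7752 - √(69 + 4761*(-195))/69 = 7752 - √(69 - 928395)/69 = 7752 - √(-928326)/69 = 7752 - 31*I*√966/69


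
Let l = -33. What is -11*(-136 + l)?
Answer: 1859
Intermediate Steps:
-11*(-136 + l) = -11*(-136 - 33) = -11*(-169) = 1859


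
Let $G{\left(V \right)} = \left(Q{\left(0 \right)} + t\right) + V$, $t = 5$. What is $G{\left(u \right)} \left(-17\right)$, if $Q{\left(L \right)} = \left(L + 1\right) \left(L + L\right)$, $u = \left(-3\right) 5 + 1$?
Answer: $153$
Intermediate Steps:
$u = -14$ ($u = -15 + 1 = -14$)
$Q{\left(L \right)} = 2 L \left(1 + L\right)$ ($Q{\left(L \right)} = \left(1 + L\right) 2 L = 2 L \left(1 + L\right)$)
$G{\left(V \right)} = 5 + V$ ($G{\left(V \right)} = \left(2 \cdot 0 \left(1 + 0\right) + 5\right) + V = \left(2 \cdot 0 \cdot 1 + 5\right) + V = \left(0 + 5\right) + V = 5 + V$)
$G{\left(u \right)} \left(-17\right) = \left(5 - 14\right) \left(-17\right) = \left(-9\right) \left(-17\right) = 153$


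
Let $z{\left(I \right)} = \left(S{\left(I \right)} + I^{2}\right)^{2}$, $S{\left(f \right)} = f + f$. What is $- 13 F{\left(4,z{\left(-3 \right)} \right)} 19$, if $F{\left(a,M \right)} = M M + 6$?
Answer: $-21489$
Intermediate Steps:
$S{\left(f \right)} = 2 f$
$z{\left(I \right)} = \left(I^{2} + 2 I\right)^{2}$ ($z{\left(I \right)} = \left(2 I + I^{2}\right)^{2} = \left(I^{2} + 2 I\right)^{2}$)
$F{\left(a,M \right)} = 6 + M^{2}$ ($F{\left(a,M \right)} = M^{2} + 6 = 6 + M^{2}$)
$- 13 F{\left(4,z{\left(-3 \right)} \right)} 19 = - 13 \left(6 + \left(\left(-3\right)^{2} \left(2 - 3\right)^{2}\right)^{2}\right) 19 = - 13 \left(6 + \left(9 \left(-1\right)^{2}\right)^{2}\right) 19 = - 13 \left(6 + \left(9 \cdot 1\right)^{2}\right) 19 = - 13 \left(6 + 9^{2}\right) 19 = - 13 \left(6 + 81\right) 19 = \left(-13\right) 87 \cdot 19 = \left(-1131\right) 19 = -21489$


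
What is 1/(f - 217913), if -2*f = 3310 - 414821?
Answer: -2/24315 ≈ -8.2254e-5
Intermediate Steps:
f = 411511/2 (f = -(3310 - 414821)/2 = -½*(-411511) = 411511/2 ≈ 2.0576e+5)
1/(f - 217913) = 1/(411511/2 - 217913) = 1/(-24315/2) = -2/24315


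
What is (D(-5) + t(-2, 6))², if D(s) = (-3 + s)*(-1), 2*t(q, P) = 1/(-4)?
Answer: 3969/64 ≈ 62.016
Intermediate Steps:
t(q, P) = -⅛ (t(q, P) = (½)/(-4) = (½)*(-¼) = -⅛)
D(s) = 3 - s
(D(-5) + t(-2, 6))² = ((3 - 1*(-5)) - ⅛)² = ((3 + 5) - ⅛)² = (8 - ⅛)² = (63/8)² = 3969/64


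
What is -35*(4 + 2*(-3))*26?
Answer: 1820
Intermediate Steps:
-35*(4 + 2*(-3))*26 = -35*(4 - 6)*26 = -35*(-2)*26 = 70*26 = 1820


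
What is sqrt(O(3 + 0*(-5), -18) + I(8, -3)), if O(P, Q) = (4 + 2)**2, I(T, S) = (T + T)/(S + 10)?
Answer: 2*sqrt(469)/7 ≈ 6.1875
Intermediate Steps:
I(T, S) = 2*T/(10 + S) (I(T, S) = (2*T)/(10 + S) = 2*T/(10 + S))
O(P, Q) = 36 (O(P, Q) = 6**2 = 36)
sqrt(O(3 + 0*(-5), -18) + I(8, -3)) = sqrt(36 + 2*8/(10 - 3)) = sqrt(36 + 2*8/7) = sqrt(36 + 2*8*(1/7)) = sqrt(36 + 16/7) = sqrt(268/7) = 2*sqrt(469)/7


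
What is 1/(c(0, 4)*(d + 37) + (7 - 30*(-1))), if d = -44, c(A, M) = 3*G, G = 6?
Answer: -1/89 ≈ -0.011236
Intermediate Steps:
c(A, M) = 18 (c(A, M) = 3*6 = 18)
1/(c(0, 4)*(d + 37) + (7 - 30*(-1))) = 1/(18*(-44 + 37) + (7 - 30*(-1))) = 1/(18*(-7) + (7 + 30)) = 1/(-126 + 37) = 1/(-89) = -1/89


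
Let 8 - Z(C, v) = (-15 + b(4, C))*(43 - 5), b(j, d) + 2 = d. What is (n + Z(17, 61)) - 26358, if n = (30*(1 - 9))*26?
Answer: -32590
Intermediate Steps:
b(j, d) = -2 + d
Z(C, v) = 654 - 38*C (Z(C, v) = 8 - (-15 + (-2 + C))*(43 - 5) = 8 - (-17 + C)*38 = 8 - (-646 + 38*C) = 8 + (646 - 38*C) = 654 - 38*C)
n = -6240 (n = (30*(-8))*26 = -240*26 = -6240)
(n + Z(17, 61)) - 26358 = (-6240 + (654 - 38*17)) - 26358 = (-6240 + (654 - 646)) - 26358 = (-6240 + 8) - 26358 = -6232 - 26358 = -32590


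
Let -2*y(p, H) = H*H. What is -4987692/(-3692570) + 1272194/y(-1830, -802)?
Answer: -773403418999/296884474285 ≈ -2.6051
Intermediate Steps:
y(p, H) = -H²/2 (y(p, H) = -H*H/2 = -H²/2)
-4987692/(-3692570) + 1272194/y(-1830, -802) = -4987692/(-3692570) + 1272194/((-½*(-802)²)) = -4987692*(-1/3692570) + 1272194/((-½*643204)) = 2493846/1846285 + 1272194/(-321602) = 2493846/1846285 + 1272194*(-1/321602) = 2493846/1846285 - 636097/160801 = -773403418999/296884474285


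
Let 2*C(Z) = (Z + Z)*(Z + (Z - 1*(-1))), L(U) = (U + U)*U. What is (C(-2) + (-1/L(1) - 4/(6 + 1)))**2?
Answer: 4761/196 ≈ 24.291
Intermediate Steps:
L(U) = 2*U**2 (L(U) = (2*U)*U = 2*U**2)
C(Z) = Z*(1 + 2*Z) (C(Z) = ((Z + Z)*(Z + (Z - 1*(-1))))/2 = ((2*Z)*(Z + (Z + 1)))/2 = ((2*Z)*(Z + (1 + Z)))/2 = ((2*Z)*(1 + 2*Z))/2 = (2*Z*(1 + 2*Z))/2 = Z*(1 + 2*Z))
(C(-2) + (-1/L(1) - 4/(6 + 1)))**2 = (-2*(1 + 2*(-2)) + (-1/(2*1**2) - 4/(6 + 1)))**2 = (-2*(1 - 4) + (-1/(2*1) - 4/7))**2 = (-2*(-3) + (-1/2 - 4*1/7))**2 = (6 + (-1*1/2 - 4/7))**2 = (6 + (-1/2 - 4/7))**2 = (6 - 15/14)**2 = (69/14)**2 = 4761/196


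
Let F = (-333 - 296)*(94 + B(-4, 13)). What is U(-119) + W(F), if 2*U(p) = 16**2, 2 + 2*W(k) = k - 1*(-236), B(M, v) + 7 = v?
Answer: -31205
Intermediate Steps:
B(M, v) = -7 + v
F = -62900 (F = (-333 - 296)*(94 + (-7 + 13)) = -629*(94 + 6) = -629*100 = -62900)
W(k) = 117 + k/2 (W(k) = -1 + (k - 1*(-236))/2 = -1 + (k + 236)/2 = -1 + (236 + k)/2 = -1 + (118 + k/2) = 117 + k/2)
U(p) = 128 (U(p) = (1/2)*16**2 = (1/2)*256 = 128)
U(-119) + W(F) = 128 + (117 + (1/2)*(-62900)) = 128 + (117 - 31450) = 128 - 31333 = -31205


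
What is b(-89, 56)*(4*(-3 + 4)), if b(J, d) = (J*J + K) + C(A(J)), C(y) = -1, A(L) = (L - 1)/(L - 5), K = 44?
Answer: 31856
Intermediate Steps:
A(L) = (-1 + L)/(-5 + L)
b(J, d) = 43 + J**2 (b(J, d) = (J*J + 44) - 1 = (J**2 + 44) - 1 = (44 + J**2) - 1 = 43 + J**2)
b(-89, 56)*(4*(-3 + 4)) = (43 + (-89)**2)*(4*(-3 + 4)) = (43 + 7921)*(4*1) = 7964*4 = 31856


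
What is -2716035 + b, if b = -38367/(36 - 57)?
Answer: -2714208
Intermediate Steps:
b = 1827 (b = -38367/(-21) = -1/21*(-38367) = 1827)
-2716035 + b = -2716035 + 1827 = -2714208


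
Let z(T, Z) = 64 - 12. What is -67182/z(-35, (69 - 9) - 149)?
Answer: -33591/26 ≈ -1292.0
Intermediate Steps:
z(T, Z) = 52
-67182/z(-35, (69 - 9) - 149) = -67182/52 = -67182*1/52 = -33591/26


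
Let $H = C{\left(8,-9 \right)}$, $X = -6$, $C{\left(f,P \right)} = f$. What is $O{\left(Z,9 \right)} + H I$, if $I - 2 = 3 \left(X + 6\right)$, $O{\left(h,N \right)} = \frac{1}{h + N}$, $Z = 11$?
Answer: $\frac{321}{20} \approx 16.05$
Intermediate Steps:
$O{\left(h,N \right)} = \frac{1}{N + h}$
$H = 8$
$I = 2$ ($I = 2 + 3 \left(-6 + 6\right) = 2 + 3 \cdot 0 = 2 + 0 = 2$)
$O{\left(Z,9 \right)} + H I = \frac{1}{9 + 11} + 8 \cdot 2 = \frac{1}{20} + 16 = \frac{321}{20}$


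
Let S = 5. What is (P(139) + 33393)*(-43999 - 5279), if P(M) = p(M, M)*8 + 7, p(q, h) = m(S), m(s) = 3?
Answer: -1647067872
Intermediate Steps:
p(q, h) = 3
P(M) = 31 (P(M) = 3*8 + 7 = 24 + 7 = 31)
(P(139) + 33393)*(-43999 - 5279) = (31 + 33393)*(-43999 - 5279) = 33424*(-49278) = -1647067872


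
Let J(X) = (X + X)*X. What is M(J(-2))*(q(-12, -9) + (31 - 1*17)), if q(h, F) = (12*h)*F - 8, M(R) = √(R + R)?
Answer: 5208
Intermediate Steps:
J(X) = 2*X² (J(X) = (2*X)*X = 2*X²)
M(R) = √2*√R (M(R) = √(2*R) = √2*√R)
q(h, F) = -8 + 12*F*h (q(h, F) = 12*F*h - 8 = -8 + 12*F*h)
M(J(-2))*(q(-12, -9) + (31 - 1*17)) = (√2*√(2*(-2)²))*((-8 + 12*(-9)*(-12)) + (31 - 1*17)) = (√2*√(2*4))*((-8 + 1296) + (31 - 17)) = (√2*√8)*(1288 + 14) = (√2*(2*√2))*1302 = 4*1302 = 5208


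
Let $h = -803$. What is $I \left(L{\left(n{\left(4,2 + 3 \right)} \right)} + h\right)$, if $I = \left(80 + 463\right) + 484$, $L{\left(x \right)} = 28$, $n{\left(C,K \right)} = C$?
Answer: $-795925$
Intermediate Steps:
$I = 1027$ ($I = 543 + 484 = 1027$)
$I \left(L{\left(n{\left(4,2 + 3 \right)} \right)} + h\right) = 1027 \left(28 - 803\right) = 1027 \left(-775\right) = -795925$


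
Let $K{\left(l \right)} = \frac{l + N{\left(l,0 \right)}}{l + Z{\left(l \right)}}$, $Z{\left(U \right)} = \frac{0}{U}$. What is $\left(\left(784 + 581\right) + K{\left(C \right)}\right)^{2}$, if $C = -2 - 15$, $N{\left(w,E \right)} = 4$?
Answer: $\frac{539075524}{289} \approx 1.8653 \cdot 10^{6}$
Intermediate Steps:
$C = -17$ ($C = -2 - 15 = -17$)
$Z{\left(U \right)} = 0$
$K{\left(l \right)} = \frac{4 + l}{l}$ ($K{\left(l \right)} = \frac{l + 4}{l + 0} = \frac{4 + l}{l}$)
$\left(\left(784 + 581\right) + K{\left(C \right)}\right)^{2} = \left(\left(784 + 581\right) + \frac{4 - 17}{-17}\right)^{2} = \left(1365 - - \frac{13}{17}\right)^{2} = \left(1365 + \frac{13}{17}\right)^{2} = \left(\frac{23218}{17}\right)^{2} = \frac{539075524}{289}$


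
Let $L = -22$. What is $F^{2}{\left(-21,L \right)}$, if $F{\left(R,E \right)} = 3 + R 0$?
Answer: $9$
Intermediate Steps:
$F{\left(R,E \right)} = 3$ ($F{\left(R,E \right)} = 3 + 0 = 3$)
$F^{2}{\left(-21,L \right)} = 3^{2} = 9$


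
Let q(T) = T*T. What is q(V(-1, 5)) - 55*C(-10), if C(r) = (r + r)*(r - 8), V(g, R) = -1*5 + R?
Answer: -19800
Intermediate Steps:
V(g, R) = -5 + R
C(r) = 2*r*(-8 + r) (C(r) = (2*r)*(-8 + r) = 2*r*(-8 + r))
q(T) = T**2
q(V(-1, 5)) - 55*C(-10) = (-5 + 5)**2 - 110*(-10)*(-8 - 10) = 0**2 - 110*(-10)*(-18) = 0 - 55*360 = 0 - 19800 = -19800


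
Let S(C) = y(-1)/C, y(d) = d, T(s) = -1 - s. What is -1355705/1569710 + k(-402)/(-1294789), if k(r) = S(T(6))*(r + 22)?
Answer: -2457373391783/2845420537666 ≈ -0.86362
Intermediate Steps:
S(C) = -1/C
k(r) = 22/7 + r/7 (k(r) = (-1/(-1 - 1*6))*(r + 22) = (-1/(-1 - 6))*(22 + r) = (-1/(-7))*(22 + r) = (-1*(-1/7))*(22 + r) = (22 + r)/7 = 22/7 + r/7)
-1355705/1569710 + k(-402)/(-1294789) = -1355705/1569710 + (22/7 + (1/7)*(-402))/(-1294789) = -1355705*1/1569710 + (22/7 - 402/7)*(-1/1294789) = -271141/313942 - 380/7*(-1/1294789) = -271141/313942 + 380/9063523 = -2457373391783/2845420537666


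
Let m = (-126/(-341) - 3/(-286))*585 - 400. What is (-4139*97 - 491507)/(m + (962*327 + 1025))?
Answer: -609019180/215117323 ≈ -2.8311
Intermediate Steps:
m = -121195/682 (m = (-126*(-1/341) - 3*(-1/286))*585 - 400 = (126/341 + 3/286)*585 - 400 = (3369/8866)*585 - 400 = 151605/682 - 400 = -121195/682 ≈ -177.71)
(-4139*97 - 491507)/(m + (962*327 + 1025)) = (-4139*97 - 491507)/(-121195/682 + (962*327 + 1025)) = (-401483 - 491507)/(-121195/682 + (314574 + 1025)) = -892990/(-121195/682 + 315599) = -892990/215117323/682 = -892990*682/215117323 = -609019180/215117323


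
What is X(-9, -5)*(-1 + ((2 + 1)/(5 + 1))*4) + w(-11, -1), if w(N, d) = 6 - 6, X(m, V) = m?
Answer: -9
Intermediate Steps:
w(N, d) = 0
X(-9, -5)*(-1 + ((2 + 1)/(5 + 1))*4) + w(-11, -1) = -9*(-1 + ((2 + 1)/(5 + 1))*4) + 0 = -9*(-1 + (3/6)*4) + 0 = -9*(-1 + (3*(1/6))*4) + 0 = -9*(-1 + (1/2)*4) + 0 = -9*(-1 + 2) + 0 = -9*1 + 0 = -9 + 0 = -9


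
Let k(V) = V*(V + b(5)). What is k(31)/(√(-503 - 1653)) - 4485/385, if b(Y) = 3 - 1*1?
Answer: -897/77 - 93*I*√11/14 ≈ -11.649 - 22.032*I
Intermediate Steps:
b(Y) = 2 (b(Y) = 3 - 1 = 2)
k(V) = V*(2 + V) (k(V) = V*(V + 2) = V*(2 + V))
k(31)/(√(-503 - 1653)) - 4485/385 = (31*(2 + 31))/(√(-503 - 1653)) - 4485/385 = (31*33)/(√(-2156)) - 4485*1/385 = 1023/((14*I*√11)) - 897/77 = 1023*(-I*√11/154) - 897/77 = -93*I*√11/14 - 897/77 = -897/77 - 93*I*√11/14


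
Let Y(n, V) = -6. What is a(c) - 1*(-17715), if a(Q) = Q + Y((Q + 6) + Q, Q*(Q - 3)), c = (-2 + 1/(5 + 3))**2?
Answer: 1133601/64 ≈ 17713.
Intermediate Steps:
c = 225/64 (c = (-2 + 1/8)**2 = (-15/8)**2 = 225/64 ≈ 3.5156)
a(Q) = -6 + Q (a(Q) = Q - 6 = -6 + Q)
a(c) - 1*(-17715) = (-6 + 225/64) - 1*(-17715) = -159/64 + 17715 = 1133601/64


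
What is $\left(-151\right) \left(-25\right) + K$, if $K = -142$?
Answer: $3633$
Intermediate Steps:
$\left(-151\right) \left(-25\right) + K = \left(-151\right) \left(-25\right) - 142 = 3775 - 142 = 3633$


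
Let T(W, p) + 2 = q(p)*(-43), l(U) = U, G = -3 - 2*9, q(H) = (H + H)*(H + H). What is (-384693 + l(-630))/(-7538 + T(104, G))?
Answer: 385323/83392 ≈ 4.6206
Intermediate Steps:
q(H) = 4*H² (q(H) = (2*H)*(2*H) = 4*H²)
G = -21 (G = -3 - 18 = -21)
T(W, p) = -2 - 172*p² (T(W, p) = -2 + (4*p²)*(-43) = -2 - 172*p²)
(-384693 + l(-630))/(-7538 + T(104, G)) = (-384693 - 630)/(-7538 + (-2 - 172*(-21)²)) = -385323/(-7538 + (-2 - 172*441)) = -385323/(-7538 + (-2 - 75852)) = -385323/(-7538 - 75854) = -385323/(-83392) = -385323*(-1/83392) = 385323/83392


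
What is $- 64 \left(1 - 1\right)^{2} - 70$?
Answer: $-70$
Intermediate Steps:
$- 64 \left(1 - 1\right)^{2} - 70 = - 64 \cdot 0^{2} - 70 = \left(-64\right) 0 - 70 = 0 - 70 = -70$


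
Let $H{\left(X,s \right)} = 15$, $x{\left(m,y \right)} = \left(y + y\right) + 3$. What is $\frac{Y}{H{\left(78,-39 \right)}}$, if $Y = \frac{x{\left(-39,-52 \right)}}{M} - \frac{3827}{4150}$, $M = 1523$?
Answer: $- \frac{2082557}{31602250} \approx -0.065899$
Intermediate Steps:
$x{\left(m,y \right)} = 3 + 2 y$ ($x{\left(m,y \right)} = 2 y + 3 = 3 + 2 y$)
$Y = - \frac{6247671}{6320450}$ ($Y = \frac{3 + 2 \left(-52\right)}{1523} - \frac{3827}{4150} = \left(3 - 104\right) \frac{1}{1523} - \frac{3827}{4150} = \left(-101\right) \frac{1}{1523} - \frac{3827}{4150} = - \frac{101}{1523} - \frac{3827}{4150} = - \frac{6247671}{6320450} \approx -0.98849$)
$\frac{Y}{H{\left(78,-39 \right)}} = - \frac{6247671}{6320450 \cdot 15} = \left(- \frac{6247671}{6320450}\right) \frac{1}{15} = - \frac{2082557}{31602250}$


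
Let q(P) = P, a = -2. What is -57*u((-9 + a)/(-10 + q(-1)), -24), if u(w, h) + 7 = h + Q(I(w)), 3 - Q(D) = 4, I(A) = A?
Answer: 1824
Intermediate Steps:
Q(D) = -1 (Q(D) = 3 - 1*4 = 3 - 4 = -1)
u(w, h) = -8 + h (u(w, h) = -7 + (h - 1) = -7 + (-1 + h) = -8 + h)
-57*u((-9 + a)/(-10 + q(-1)), -24) = -57*(-8 - 24) = -57*(-32) = 1824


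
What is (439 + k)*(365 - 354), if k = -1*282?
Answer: 1727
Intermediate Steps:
k = -282
(439 + k)*(365 - 354) = (439 - 282)*(365 - 354) = 157*11 = 1727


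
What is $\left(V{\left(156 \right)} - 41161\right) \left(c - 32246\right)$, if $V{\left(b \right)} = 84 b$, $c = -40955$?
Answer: $2053800457$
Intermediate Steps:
$\left(V{\left(156 \right)} - 41161\right) \left(c - 32246\right) = \left(84 \cdot 156 - 41161\right) \left(-40955 - 32246\right) = \left(13104 - 41161\right) \left(-73201\right) = \left(-28057\right) \left(-73201\right) = 2053800457$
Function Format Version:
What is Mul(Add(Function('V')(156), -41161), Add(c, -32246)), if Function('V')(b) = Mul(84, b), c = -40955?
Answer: 2053800457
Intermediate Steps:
Mul(Add(Function('V')(156), -41161), Add(c, -32246)) = Mul(Add(Mul(84, 156), -41161), Add(-40955, -32246)) = Mul(Add(13104, -41161), -73201) = Mul(-28057, -73201) = 2053800457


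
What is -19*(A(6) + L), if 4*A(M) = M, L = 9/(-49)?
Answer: -2451/98 ≈ -25.010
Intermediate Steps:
L = -9/49 (L = 9*(-1/49) = -9/49 ≈ -0.18367)
A(M) = M/4
-19*(A(6) + L) = -19*((¼)*6 - 9/49) = -19*(3/2 - 9/49) = -19*129/98 = -2451/98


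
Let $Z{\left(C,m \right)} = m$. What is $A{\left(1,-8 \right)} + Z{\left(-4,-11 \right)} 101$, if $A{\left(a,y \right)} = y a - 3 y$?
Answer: $-1095$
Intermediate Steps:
$A{\left(a,y \right)} = - 3 y + a y$ ($A{\left(a,y \right)} = a y - 3 y = - 3 y + a y$)
$A{\left(1,-8 \right)} + Z{\left(-4,-11 \right)} 101 = - 8 \left(-3 + 1\right) - 1111 = \left(-8\right) \left(-2\right) - 1111 = 16 - 1111 = -1095$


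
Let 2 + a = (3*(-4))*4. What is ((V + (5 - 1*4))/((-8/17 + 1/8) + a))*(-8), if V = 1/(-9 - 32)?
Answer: 43520/280727 ≈ 0.15503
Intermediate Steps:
V = -1/41 (V = 1/(-41) = -1/41 ≈ -0.024390)
a = -50 (a = -2 + (3*(-4))*4 = -2 - 12*4 = -2 - 48 = -50)
((V + (5 - 1*4))/((-8/17 + 1/8) + a))*(-8) = ((-1/41 + (5 - 1*4))/((-8/17 + 1/8) - 50))*(-8) = ((-1/41 + (5 - 4))/((-8*1/17 + 1*(⅛)) - 50))*(-8) = ((-1/41 + 1)/((-8/17 + ⅛) - 50))*(-8) = (40/(41*(-47/136 - 50)))*(-8) = (40/(41*(-6847/136)))*(-8) = ((40/41)*(-136/6847))*(-8) = -5440/280727*(-8) = 43520/280727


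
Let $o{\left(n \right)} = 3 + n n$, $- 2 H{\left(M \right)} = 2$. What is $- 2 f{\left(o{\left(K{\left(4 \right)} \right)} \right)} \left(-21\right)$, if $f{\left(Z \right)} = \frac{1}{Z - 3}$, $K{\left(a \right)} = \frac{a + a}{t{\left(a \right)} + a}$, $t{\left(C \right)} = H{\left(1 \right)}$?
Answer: $\frac{189}{32} \approx 5.9063$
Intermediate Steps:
$H{\left(M \right)} = -1$ ($H{\left(M \right)} = \left(- \frac{1}{2}\right) 2 = -1$)
$t{\left(C \right)} = -1$
$K{\left(a \right)} = \frac{2 a}{-1 + a}$ ($K{\left(a \right)} = \frac{a + a}{-1 + a} = \frac{2 a}{-1 + a}$)
$o{\left(n \right)} = 3 + n^{2}$
$f{\left(Z \right)} = \frac{1}{-3 + Z}$
$- 2 f{\left(o{\left(K{\left(4 \right)} \right)} \right)} \left(-21\right) = - \frac{2}{-3 + \left(3 + \left(2 \cdot 4 \frac{1}{-1 + 4}\right)^{2}\right)} \left(-21\right) = - \frac{2}{-3 + \left(3 + \left(2 \cdot 4 \cdot \frac{1}{3}\right)^{2}\right)} \left(-21\right) = - \frac{2}{-3 + \left(3 + \left(\frac{8}{3}\right)^{2}\right)} \left(-21\right) = - \frac{2}{-3 + \left(3 + \frac{64}{9}\right)} \left(-21\right) = - \frac{2}{-3 + \frac{91}{9}} \left(-21\right) = - \frac{2}{\frac{64}{9}} \left(-21\right) = \left(-2\right) \frac{9}{64} \left(-21\right) = \left(- \frac{9}{32}\right) \left(-21\right) = \frac{189}{32}$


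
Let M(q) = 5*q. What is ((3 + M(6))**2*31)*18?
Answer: 607662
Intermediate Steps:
((3 + M(6))**2*31)*18 = ((3 + 5*6)**2*31)*18 = ((3 + 30)**2*31)*18 = (33**2*31)*18 = (1089*31)*18 = 33759*18 = 607662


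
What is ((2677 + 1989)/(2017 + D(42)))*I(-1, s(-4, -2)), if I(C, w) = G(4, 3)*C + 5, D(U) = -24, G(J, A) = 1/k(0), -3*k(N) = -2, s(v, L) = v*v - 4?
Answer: 16331/1993 ≈ 8.1942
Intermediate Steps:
s(v, L) = -4 + v**2 (s(v, L) = v**2 - 4 = -4 + v**2)
k(N) = 2/3 (k(N) = -1/3*(-2) = 2/3)
G(J, A) = 3/2 (G(J, A) = 1/(2/3) = 3/2)
I(C, w) = 5 + 3*C/2 (I(C, w) = 3*C/2 + 5 = 5 + 3*C/2)
((2677 + 1989)/(2017 + D(42)))*I(-1, s(-4, -2)) = ((2677 + 1989)/(2017 - 24))*(5 + (3/2)*(-1)) = (4666/1993)*(5 - 3/2) = (4666*(1/1993))*(7/2) = (4666/1993)*(7/2) = 16331/1993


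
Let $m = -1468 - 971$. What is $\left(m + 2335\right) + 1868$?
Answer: $1764$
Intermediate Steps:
$m = -2439$ ($m = -1468 - 971 = -2439$)
$\left(m + 2335\right) + 1868 = \left(-2439 + 2335\right) + 1868 = -104 + 1868 = 1764$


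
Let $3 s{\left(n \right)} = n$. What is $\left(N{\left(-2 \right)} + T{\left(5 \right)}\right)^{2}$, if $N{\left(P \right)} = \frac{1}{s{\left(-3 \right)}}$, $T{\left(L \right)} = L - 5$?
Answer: $1$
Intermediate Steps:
$T{\left(L \right)} = -5 + L$ ($T{\left(L \right)} = L - 5 = -5 + L$)
$s{\left(n \right)} = \frac{n}{3}$
$N{\left(P \right)} = -1$ ($N{\left(P \right)} = \frac{1}{\frac{1}{3} \left(-3\right)} = \frac{1}{-1} = -1$)
$\left(N{\left(-2 \right)} + T{\left(5 \right)}\right)^{2} = \left(-1 + \left(-5 + 5\right)\right)^{2} = \left(-1 + 0\right)^{2} = \left(-1\right)^{2} = 1$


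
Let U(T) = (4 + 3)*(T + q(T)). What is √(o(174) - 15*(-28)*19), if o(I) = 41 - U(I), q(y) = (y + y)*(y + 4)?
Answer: I*√426805 ≈ 653.3*I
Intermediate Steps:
q(y) = 2*y*(4 + y) (q(y) = (2*y)*(4 + y) = 2*y*(4 + y))
U(T) = 7*T + 14*T*(4 + T) (U(T) = (4 + 3)*(T + 2*T*(4 + T)) = 7*(T + 2*T*(4 + T)) = 7*T + 14*T*(4 + T))
o(I) = 41 - 7*I*(9 + 2*I)
√(o(174) - 15*(-28)*19) = √((41 - 63*174 - 14*174²) - 15*(-28)*19) = √((41 - 10962 - 14*30276) + 420*19) = √((41 - 10962 - 423864) + 7980) = √(-434785 + 7980) = √(-426805) = I*√426805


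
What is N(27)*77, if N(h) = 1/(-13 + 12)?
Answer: -77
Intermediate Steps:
N(h) = -1 (N(h) = 1/(-1) = -1)
N(27)*77 = -1*77 = -77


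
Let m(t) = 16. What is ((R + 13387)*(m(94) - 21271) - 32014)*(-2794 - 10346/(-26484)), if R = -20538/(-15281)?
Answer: 22983164347156288825/28907286 ≈ 7.9506e+11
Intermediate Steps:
R = 2934/2183 (R = -20538*(-1/15281) = 2934/2183 ≈ 1.3440)
((R + 13387)*(m(94) - 21271) - 32014)*(-2794 - 10346/(-26484)) = ((2934/2183 + 13387)*(16 - 21271) - 32014)*(-2794 - 10346/(-26484)) = ((29226755/2183)*(-21255) - 32014)*(-2794 - 10346*(-1/26484)) = (-621214677525/2183 - 32014)*(-2794 + 5173/13242) = -621284564087/2183*(-36992975/13242) = 22983164347156288825/28907286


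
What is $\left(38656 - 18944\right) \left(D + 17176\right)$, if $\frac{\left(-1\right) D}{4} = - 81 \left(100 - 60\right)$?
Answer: $594040832$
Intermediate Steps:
$D = 12960$ ($D = - 4 \left(- 81 \left(100 - 60\right)\right) = - 4 \left(\left(-81\right) 40\right) = \left(-4\right) \left(-3240\right) = 12960$)
$\left(38656 - 18944\right) \left(D + 17176\right) = \left(38656 - 18944\right) \left(12960 + 17176\right) = \left(38656 - 18944\right) 30136 = 19712 \cdot 30136 = 594040832$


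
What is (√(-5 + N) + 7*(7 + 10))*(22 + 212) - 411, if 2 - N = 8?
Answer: 27435 + 234*I*√11 ≈ 27435.0 + 776.09*I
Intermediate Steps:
N = -6 (N = 2 - 1*8 = 2 - 8 = -6)
(√(-5 + N) + 7*(7 + 10))*(22 + 212) - 411 = (√(-5 - 6) + 7*(7 + 10))*(22 + 212) - 411 = (√(-11) + 7*17)*234 - 411 = (I*√11 + 119)*234 - 411 = (119 + I*√11)*234 - 411 = (27846 + 234*I*√11) - 411 = 27435 + 234*I*√11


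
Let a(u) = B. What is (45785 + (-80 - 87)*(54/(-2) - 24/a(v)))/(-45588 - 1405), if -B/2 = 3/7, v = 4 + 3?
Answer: -45618/46993 ≈ -0.97074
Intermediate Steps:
v = 7
B = -6/7 ≈ -0.85714
a(u) = -6/7
(45785 + (-80 - 87)*(54/(-2) - 24/a(v)))/(-45588 - 1405) = (45785 + (-80 - 87)*(54/(-2) - 24/(-6/7)))/(-45588 - 1405) = (45785 - 167*(54*(-½) - 24*(-7/6)))/(-46993) = (45785 - 167*(-27 + 28))*(-1/46993) = (45785 - 167*1)*(-1/46993) = (45785 - 167)*(-1/46993) = 45618*(-1/46993) = -45618/46993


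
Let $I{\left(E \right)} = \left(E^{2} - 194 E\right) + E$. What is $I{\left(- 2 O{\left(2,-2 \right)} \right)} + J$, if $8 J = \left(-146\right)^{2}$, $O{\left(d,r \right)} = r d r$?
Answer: $\frac{12017}{2} \approx 6008.5$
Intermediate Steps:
$O{\left(d,r \right)} = d r^{2}$ ($O{\left(d,r \right)} = d r r = d r^{2}$)
$J = \frac{5329}{2}$ ($J = \frac{\left(-146\right)^{2}}{8} = \frac{1}{8} \cdot 21316 = \frac{5329}{2} \approx 2664.5$)
$I{\left(E \right)} = E^{2} - 193 E$
$I{\left(- 2 O{\left(2,-2 \right)} \right)} + J = - 2 \cdot 2 \left(-2\right)^{2} \left(-193 - 2 \cdot 2 \left(-2\right)^{2}\right) + \frac{5329}{2} = - 2 \cdot 2 \cdot 4 \left(-193 - 2 \cdot 2 \cdot 4\right) + \frac{5329}{2} = \left(-2\right) 8 \left(-193 - 16\right) + \frac{5329}{2} = - 16 \left(-193 - 16\right) + \frac{5329}{2} = \left(-16\right) \left(-209\right) + \frac{5329}{2} = 3344 + \frac{5329}{2} = \frac{12017}{2}$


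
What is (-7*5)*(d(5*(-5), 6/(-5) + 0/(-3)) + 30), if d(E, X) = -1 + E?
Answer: -140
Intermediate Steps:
(-7*5)*(d(5*(-5), 6/(-5) + 0/(-3)) + 30) = (-7*5)*((-1 + 5*(-5)) + 30) = -35*((-1 - 25) + 30) = -35*(-26 + 30) = -35*4 = -140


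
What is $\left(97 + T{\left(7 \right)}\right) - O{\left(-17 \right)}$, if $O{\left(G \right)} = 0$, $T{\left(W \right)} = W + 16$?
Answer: $120$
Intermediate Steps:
$T{\left(W \right)} = 16 + W$
$\left(97 + T{\left(7 \right)}\right) - O{\left(-17 \right)} = \left(97 + \left(16 + 7\right)\right) - 0 = \left(97 + 23\right) + 0 = 120 + 0 = 120$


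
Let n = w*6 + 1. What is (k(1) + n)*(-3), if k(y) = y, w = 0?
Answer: -6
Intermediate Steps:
n = 1 (n = 0*6 + 1 = 0 + 1 = 1)
(k(1) + n)*(-3) = (1 + 1)*(-3) = 2*(-3) = -6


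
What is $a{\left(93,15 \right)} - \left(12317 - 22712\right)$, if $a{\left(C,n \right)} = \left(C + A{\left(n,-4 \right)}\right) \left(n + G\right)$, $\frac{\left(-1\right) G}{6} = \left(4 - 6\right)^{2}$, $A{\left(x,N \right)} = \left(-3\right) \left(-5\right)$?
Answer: $9423$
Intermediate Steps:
$A{\left(x,N \right)} = 15$
$G = -24$ ($G = - 6 \left(4 - 6\right)^{2} = - 6 \left(-2\right)^{2} = \left(-6\right) 4 = -24$)
$a{\left(C,n \right)} = \left(-24 + n\right) \left(15 + C\right)$ ($a{\left(C,n \right)} = \left(C + 15\right) \left(n - 24\right) = \left(15 + C\right) \left(-24 + n\right) = \left(-24 + n\right) \left(15 + C\right)$)
$a{\left(93,15 \right)} - \left(12317 - 22712\right) = \left(-360 - 2232 + 15 \cdot 15 + 93 \cdot 15\right) - \left(12317 - 22712\right) = \left(-360 - 2232 + 225 + 1395\right) - -10395 = -972 + 10395 = 9423$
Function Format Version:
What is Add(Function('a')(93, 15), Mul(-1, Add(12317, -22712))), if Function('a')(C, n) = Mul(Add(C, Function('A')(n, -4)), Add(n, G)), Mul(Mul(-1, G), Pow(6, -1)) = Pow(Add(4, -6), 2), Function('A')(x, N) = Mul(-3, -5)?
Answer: 9423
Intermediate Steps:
Function('A')(x, N) = 15
G = -24 (G = Mul(-6, Pow(Add(4, -6), 2)) = Mul(-6, Pow(-2, 2)) = Mul(-6, 4) = -24)
Function('a')(C, n) = Mul(Add(-24, n), Add(15, C)) (Function('a')(C, n) = Mul(Add(C, 15), Add(n, -24)) = Mul(Add(15, C), Add(-24, n)) = Mul(Add(-24, n), Add(15, C)))
Add(Function('a')(93, 15), Mul(-1, Add(12317, -22712))) = Add(Add(-360, Mul(-24, 93), Mul(15, 15), Mul(93, 15)), Mul(-1, Add(12317, -22712))) = Add(Add(-360, -2232, 225, 1395), Mul(-1, -10395)) = Add(-972, 10395) = 9423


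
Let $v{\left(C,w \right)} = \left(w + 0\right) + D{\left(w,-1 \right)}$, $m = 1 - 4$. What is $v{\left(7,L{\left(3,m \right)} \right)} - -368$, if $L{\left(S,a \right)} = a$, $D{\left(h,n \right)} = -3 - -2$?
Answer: $364$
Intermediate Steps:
$m = -3$ ($m = 1 - 4 = -3$)
$D{\left(h,n \right)} = -1$ ($D{\left(h,n \right)} = -3 + 2 = -1$)
$v{\left(C,w \right)} = -1 + w$ ($v{\left(C,w \right)} = \left(w + 0\right) - 1 = w - 1 = -1 + w$)
$v{\left(7,L{\left(3,m \right)} \right)} - -368 = \left(-1 - 3\right) - -368 = -4 + 368 = 364$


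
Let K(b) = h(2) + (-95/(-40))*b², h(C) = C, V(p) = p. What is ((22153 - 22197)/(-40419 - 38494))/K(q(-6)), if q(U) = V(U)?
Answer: 88/13809775 ≈ 6.3723e-6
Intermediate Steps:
q(U) = U
K(b) = 2 + 19*b²/8 (K(b) = 2 + (-95/(-40))*b² = 2 + (-95*(-1/40))*b² = 2 + 19*b²/8)
((22153 - 22197)/(-40419 - 38494))/K(q(-6)) = ((22153 - 22197)/(-40419 - 38494))/(2 + (19/8)*(-6)²) = (-44/(-78913))/(2 + (19/8)*36) = (-44*(-1/78913))/(2 + 171/2) = 44/(78913*(175/2)) = (44/78913)*(2/175) = 88/13809775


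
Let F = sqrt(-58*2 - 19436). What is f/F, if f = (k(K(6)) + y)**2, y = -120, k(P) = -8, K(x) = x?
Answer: -2048*I*sqrt(1222)/611 ≈ -117.17*I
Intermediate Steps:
f = 16384 (f = (-8 - 120)**2 = (-128)**2 = 16384)
F = 4*I*sqrt(1222) (F = sqrt(-116 - 19436) = sqrt(-19552) = 4*I*sqrt(1222) ≈ 139.83*I)
f/F = 16384/((4*I*sqrt(1222))) = 16384*(-I*sqrt(1222)/4888) = -2048*I*sqrt(1222)/611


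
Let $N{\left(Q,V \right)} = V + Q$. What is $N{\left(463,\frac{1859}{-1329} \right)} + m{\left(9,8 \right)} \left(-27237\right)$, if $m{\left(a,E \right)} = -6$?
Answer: $\frac{217801306}{1329} \approx 1.6388 \cdot 10^{5}$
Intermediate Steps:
$N{\left(Q,V \right)} = Q + V$
$N{\left(463,\frac{1859}{-1329} \right)} + m{\left(9,8 \right)} \left(-27237\right) = \left(463 + \frac{1859}{-1329}\right) - -163422 = \left(463 + 1859 \left(- \frac{1}{1329}\right)\right) + 163422 = \left(463 - \frac{1859}{1329}\right) + 163422 = \frac{613468}{1329} + 163422 = \frac{217801306}{1329}$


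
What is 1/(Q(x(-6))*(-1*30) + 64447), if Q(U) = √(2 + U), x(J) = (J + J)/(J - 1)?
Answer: 451129/29073887263 + 30*√182/29073887263 ≈ 1.5531e-5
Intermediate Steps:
x(J) = 2*J/(-1 + J) (x(J) = (2*J)/(-1 + J) = 2*J/(-1 + J))
1/(Q(x(-6))*(-1*30) + 64447) = 1/(√(2 + 2*(-6)/(-1 - 6))*(-1*30) + 64447) = 1/(√(2 + 2*(-6)/(-7))*(-30) + 64447) = 1/(√(2 + 2*(-6)*(-⅐))*(-30) + 64447) = 1/(√(2 + 12/7)*(-30) + 64447) = 1/(√(26/7)*(-30) + 64447) = 1/((√182/7)*(-30) + 64447) = 1/(-30*√182/7 + 64447) = 1/(64447 - 30*√182/7)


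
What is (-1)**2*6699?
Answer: 6699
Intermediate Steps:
(-1)**2*6699 = 1*6699 = 6699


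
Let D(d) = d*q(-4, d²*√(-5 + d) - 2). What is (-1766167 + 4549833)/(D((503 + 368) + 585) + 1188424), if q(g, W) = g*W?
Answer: -208787476497/13824061661824171388732 - 537008632649216*√1451/3456015415456042847183 ≈ -5.9189e-6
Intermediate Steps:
q(g, W) = W*g
D(d) = d*(8 - 4*d²*√(-5 + d)) (D(d) = d*((d²*√(-5 + d) - 2)*(-4)) = d*((-2 + d²*√(-5 + d))*(-4)) = d*(8 - 4*d²*√(-5 + d)))
(-1766167 + 4549833)/(D((503 + 368) + 585) + 1188424) = (-1766167 + 4549833)/(4*((503 + 368) + 585)*(2 - ((503 + 368) + 585)²*√(-5 + ((503 + 368) + 585))) + 1188424) = 2783666/(4*(871 + 585)*(2 - (871 + 585)²*√(-5 + (871 + 585))) + 1188424) = 2783666/(4*1456*(2 - 1*1456²*√(-5 + 1456)) + 1188424) = 2783666/(4*1456*(2 - 1*2119936*√1451) + 1188424) = 2783666/(4*1456*(2 - 2119936*√1451) + 1188424) = 2783666/((11648 - 12346507264*√1451) + 1188424) = 2783666/(1200072 - 12346507264*√1451)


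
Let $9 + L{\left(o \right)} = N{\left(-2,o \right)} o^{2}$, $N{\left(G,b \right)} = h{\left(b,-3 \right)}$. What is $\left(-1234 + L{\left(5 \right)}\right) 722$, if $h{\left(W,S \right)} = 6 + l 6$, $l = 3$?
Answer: $-464246$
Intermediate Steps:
$h{\left(W,S \right)} = 24$ ($h{\left(W,S \right)} = 6 + 3 \cdot 6 = 6 + 18 = 24$)
$N{\left(G,b \right)} = 24$
$L{\left(o \right)} = -9 + 24 o^{2}$
$\left(-1234 + L{\left(5 \right)}\right) 722 = \left(-1234 - \left(9 - 24 \cdot 5^{2}\right)\right) 722 = \left(-1234 + \left(-9 + 24 \cdot 25\right)\right) 722 = \left(-1234 + \left(-9 + 600\right)\right) 722 = \left(-1234 + 591\right) 722 = \left(-643\right) 722 = -464246$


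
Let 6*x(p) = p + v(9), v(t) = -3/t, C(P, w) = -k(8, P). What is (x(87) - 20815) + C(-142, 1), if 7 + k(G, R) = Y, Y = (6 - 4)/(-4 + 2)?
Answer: -187133/9 ≈ -20793.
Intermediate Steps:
Y = -1 (Y = 2/(-2) = 2*(-½) = -1)
k(G, R) = -8 (k(G, R) = -7 - 1 = -8)
C(P, w) = 8 (C(P, w) = -1*(-8) = 8)
x(p) = -1/18 + p/6 (x(p) = (p - 3/9)/6 = (p - 3*⅑)/6 = (p - ⅓)/6 = (-⅓ + p)/6 = -1/18 + p/6)
(x(87) - 20815) + C(-142, 1) = ((-1/18 + (⅙)*87) - 20815) + 8 = ((-1/18 + 29/2) - 20815) + 8 = (130/9 - 20815) + 8 = -187205/9 + 8 = -187133/9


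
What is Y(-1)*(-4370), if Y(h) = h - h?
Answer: 0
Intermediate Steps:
Y(h) = 0
Y(-1)*(-4370) = 0*(-4370) = 0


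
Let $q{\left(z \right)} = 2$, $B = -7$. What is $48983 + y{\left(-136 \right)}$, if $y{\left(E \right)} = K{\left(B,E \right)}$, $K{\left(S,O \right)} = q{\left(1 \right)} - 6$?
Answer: $48979$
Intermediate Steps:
$K{\left(S,O \right)} = -4$ ($K{\left(S,O \right)} = 2 - 6 = -4$)
$y{\left(E \right)} = -4$
$48983 + y{\left(-136 \right)} = 48983 - 4 = 48979$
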